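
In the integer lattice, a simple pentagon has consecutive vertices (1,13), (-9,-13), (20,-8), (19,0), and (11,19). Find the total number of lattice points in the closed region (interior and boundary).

541

The shoelace formula gives twice the area as |[1·(-13) − (-9)·13] + [(-9)·(-8) − 20·(-13)] + [20·0 − 19·(-8)] + [19·19 − 11·0] + [11·13 − 1·19]| = 1073, so the area is 1073/2.
Along each edge there are gcd(|Δx|,|Δy|)+1 lattice points, so counting each shared vertex once the boundary has gcd(10,26) + gcd(29,5) + gcd(1,8) + gcd(8,19) + gcd(10,6) = 2+1+1+1+2 = 7.
Pick's theorem gives I = A − B/2 + 1 = 1073/2 − 7/2 + 1 = 534, so the closed region contains I + B = 534 + 7 = 541 lattice points.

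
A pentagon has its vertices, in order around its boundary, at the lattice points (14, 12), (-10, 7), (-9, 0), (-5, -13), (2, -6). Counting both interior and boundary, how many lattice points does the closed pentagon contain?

290

By the shoelace formula, twice the signed area is |[14·7 − (-10)·12] + [(-10)·0 − (-9)·7] + [(-9)·(-13) − (-5)·0] + [(-5)·(-6) − 2·(-13)] + [2·12 − 14·(-6)]| = 562, so the area is 281.
The number of boundary lattice points is Σ gcd(|Δx|,|Δy|) = gcd(24,5) + gcd(1,7) + gcd(4,13) + gcd(7,7) + gcd(12,18) = 1+1+1+7+6 = 16.
Pick's theorem gives I = A − B/2 + 1 = 281 − 16/2 + 1 = 274, so the closed region contains I + B = 274 + 16 = 290 lattice points.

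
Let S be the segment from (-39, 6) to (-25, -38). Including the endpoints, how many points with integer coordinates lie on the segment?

3

The number of lattice points on a segment between lattice points is gcd(|Δx|,|Δy|) + 1 = gcd(14,44) + 1 = 2 + 1 = 3.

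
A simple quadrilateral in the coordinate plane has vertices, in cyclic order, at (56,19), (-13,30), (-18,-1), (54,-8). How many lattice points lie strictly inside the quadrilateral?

By the shoelace formula, twice the signed area is |(56·30 − (-13)·19) + ((-13)·(-1) − (-18)·30) + ((-18)·(-8) − 54·(-1)) + (54·19 − 56·(-8))| = 4152, so the area is 2076.
Summing gcd(|Δx|,|Δy|) over the edges gives the boundary count: gcd(69,11) + gcd(5,31) + gcd(72,7) + gcd(2,27) = 1+1+1+1 = 4.
By Pick's theorem A = I + B/2 − 1, so I = 2076 − 4/2 + 1 = 2075.

2075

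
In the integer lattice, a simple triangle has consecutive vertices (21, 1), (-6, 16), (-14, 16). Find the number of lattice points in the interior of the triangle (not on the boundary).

Using the shoelace formula, 2A = |(21·16 − (-6)·1) + ((-6)·16 − (-14)·16) + ((-14)·1 − 21·16)| = 120, so the area is 60.
Along each edge there are gcd(|Δx|,|Δy|)+1 lattice points, so counting each shared vertex once the boundary has gcd(27,15) + gcd(8,0) + gcd(35,15) = 3+8+5 = 16.
Pick's theorem gives I = A − B/2 + 1 = 60 − 16/2 + 1 = 53.

53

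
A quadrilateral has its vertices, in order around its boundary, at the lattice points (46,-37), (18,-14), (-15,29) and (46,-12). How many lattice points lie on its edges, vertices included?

28

The number of boundary lattice points is Σ gcd(|Δx|,|Δy|) = gcd(28,23) + gcd(33,43) + gcd(61,41) + gcd(0,25) = 1+1+1+25 = 28.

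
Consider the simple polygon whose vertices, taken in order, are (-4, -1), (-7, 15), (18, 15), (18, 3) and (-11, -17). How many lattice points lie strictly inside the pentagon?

475

The shoelace formula gives twice the area as |[(-4)·15 − (-7)·(-1)] + [(-7)·15 − 18·15] + [18·3 − 18·15] + [18·(-17) − (-11)·3] + [(-11)·(-1) − (-4)·(-17)]| = 988, so the area is 494.
Along each edge there are gcd(|Δx|,|Δy|)+1 lattice points, so counting each shared vertex once the boundary has gcd(3,16) + gcd(25,0) + gcd(0,12) + gcd(29,20) + gcd(7,16) = 1+25+12+1+1 = 40.
Pick's theorem gives I = A − B/2 + 1 = 494 − 40/2 + 1 = 475.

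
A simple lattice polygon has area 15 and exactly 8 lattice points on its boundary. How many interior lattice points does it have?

12

From Pick's theorem, I = A − B/2 + 1 = 15 − 8/2 + 1 = 12.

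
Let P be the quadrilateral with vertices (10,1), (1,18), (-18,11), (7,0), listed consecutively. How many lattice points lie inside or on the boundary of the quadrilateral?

225

The shoelace formula gives twice the area as |(10·18 − 1·1) + (1·11 − (-18)·18) + ((-18)·0 − 7·11) + (7·1 − 10·0)| = 444, so the area is 222.
Along each edge there are gcd(|Δx|,|Δy|)+1 lattice points, so counting each shared vertex once the boundary has gcd(9,17) + gcd(19,7) + gcd(25,11) + gcd(3,1) = 1+1+1+1 = 4.
Pick's theorem gives I = A − B/2 + 1 = 222 − 4/2 + 1 = 221, so the closed region contains I + B = 221 + 4 = 225 lattice points.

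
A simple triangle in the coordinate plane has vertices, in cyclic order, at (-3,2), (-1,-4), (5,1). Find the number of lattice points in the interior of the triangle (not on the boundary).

Using the shoelace formula, 2A = |((-3)·(-4) − (-1)·2) + ((-1)·1 − 5·(-4)) + (5·2 − (-3)·1)| = 46, so the area is 23.
Along each edge there are gcd(|Δx|,|Δy|)+1 lattice points, so counting each shared vertex once the boundary has gcd(2,6) + gcd(6,5) + gcd(8,1) = 2+1+1 = 4.
Pick's theorem gives I = A − B/2 + 1 = 23 − 4/2 + 1 = 22.

22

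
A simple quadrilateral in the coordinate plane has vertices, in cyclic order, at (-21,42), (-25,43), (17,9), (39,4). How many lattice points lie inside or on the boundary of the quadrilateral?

The shoelace formula gives twice the area as |[(-21)·43 − (-25)·42] + [(-25)·9 − 17·43] + [17·4 − 39·9] + [39·42 − (-21)·4]| = 630, so the area is 315.
Summing gcd(|Δx|,|Δy|) over the edges gives the boundary count: gcd(4,1) + gcd(42,34) + gcd(22,5) + gcd(60,38) = 1+2+1+2 = 6.
Pick's theorem gives I = A − B/2 + 1 = 315 − 6/2 + 1 = 313, so the closed region contains I + B = 313 + 6 = 319 lattice points.

319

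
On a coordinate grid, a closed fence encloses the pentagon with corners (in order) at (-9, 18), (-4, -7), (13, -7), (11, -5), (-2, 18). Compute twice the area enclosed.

Using the shoelace formula, 2A = |[(-9)·(-7) − (-4)·18] + [(-4)·(-7) − 13·(-7)] + [13·(-5) − 11·(-7)] + [11·18 − (-2)·(-5)] + [(-2)·18 − (-9)·18]| = 580, so the area is 290.

580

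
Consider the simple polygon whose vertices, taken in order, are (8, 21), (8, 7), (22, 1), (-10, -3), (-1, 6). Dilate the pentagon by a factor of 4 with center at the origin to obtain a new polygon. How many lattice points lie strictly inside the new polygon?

3505

By the shoelace formula, twice the signed area is |(8·7 − 8·21) + (8·1 − 22·7) + (22·(-3) − (-10)·1) + ((-10)·6 − (-1)·(-3)) + ((-1)·21 − 8·6)| = 446, so the area is 223.
The number of boundary lattice points is Σ gcd(|Δx|,|Δy|) = gcd(0,14) + gcd(14,6) + gcd(32,4) + gcd(9,9) + gcd(9,15) = 14+2+4+9+3 = 32.
Scaling by 4 multiplies the area by 4² = 16 (so the new area is 3568) and multiplies the boundary lattice-point count by 4, giving 128.
By Pick's theorem, the interior count of the dilated polygon is 3568 − 128/2 + 1 = 3505.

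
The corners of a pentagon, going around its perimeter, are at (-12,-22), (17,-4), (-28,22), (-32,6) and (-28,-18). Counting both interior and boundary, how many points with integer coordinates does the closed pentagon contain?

1190

Using the shoelace formula, 2A = |((-12)·(-4) − 17·(-22)) + (17·22 − (-28)·(-4)) + ((-28)·6 − (-32)·22) + ((-32)·(-18) − (-28)·6) + ((-28)·(-22) − (-12)·(-18))| = 2364, so the area is 1182.
Summing gcd(|Δx|,|Δy|) over the edges gives the boundary count: gcd(29,18) + gcd(45,26) + gcd(4,16) + gcd(4,24) + gcd(16,4) = 1+1+4+4+4 = 14.
Pick's theorem gives I = A − B/2 + 1 = 1182 − 14/2 + 1 = 1176, so the closed region contains I + B = 1176 + 14 = 1190 lattice points.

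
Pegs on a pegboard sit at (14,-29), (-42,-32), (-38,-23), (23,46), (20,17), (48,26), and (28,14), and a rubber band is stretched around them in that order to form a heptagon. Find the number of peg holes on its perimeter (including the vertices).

Summing gcd(|Δx|,|Δy|) over the edges gives the boundary count: gcd(56,3) + gcd(4,9) + gcd(61,69) + gcd(3,29) + gcd(28,9) + gcd(20,12) + gcd(14,43) = 1+1+1+1+1+4+1 = 10.

10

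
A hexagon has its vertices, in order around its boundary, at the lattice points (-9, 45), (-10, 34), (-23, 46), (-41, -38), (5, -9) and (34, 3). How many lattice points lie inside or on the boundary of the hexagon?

The shoelace formula gives twice the area as |[(-9)·34 − (-10)·45] + [(-10)·46 − (-23)·34] + [(-23)·(-38) − (-41)·46] + [(-41)·(-9) − 5·(-38)] + [5·3 − 34·(-9)] + [34·45 − (-9)·3]| = 5663, so the area is 2831.5.
Along each edge there are gcd(|Δx|,|Δy|)+1 lattice points, so counting each shared vertex once the boundary has gcd(1,11) + gcd(13,12) + gcd(18,84) + gcd(46,29) + gcd(29,12) + gcd(43,42) = 1+1+6+1+1+1 = 11.
Pick's theorem gives I = A − B/2 + 1 = 2831.5 − 11/2 + 1 = 2827, so the closed region contains I + B = 2827 + 11 = 2838 lattice points.

2838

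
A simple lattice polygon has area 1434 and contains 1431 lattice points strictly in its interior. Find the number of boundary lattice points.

8

Pick's theorem gives A = I + B/2 − 1, so B = 2(A − I + 1) = 2(1434 − 1431 + 1) = 8.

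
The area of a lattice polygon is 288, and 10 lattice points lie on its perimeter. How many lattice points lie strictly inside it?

From Pick's theorem, I = A − B/2 + 1 = 288 − 10/2 + 1 = 284.

284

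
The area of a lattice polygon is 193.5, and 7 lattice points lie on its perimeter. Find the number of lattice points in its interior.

From Pick's theorem, I = A − B/2 + 1 = 193.5 − 7/2 + 1 = 191.

191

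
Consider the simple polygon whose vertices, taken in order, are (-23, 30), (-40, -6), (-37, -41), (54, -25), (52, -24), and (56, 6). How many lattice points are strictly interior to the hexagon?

By the shoelace formula, twice the signed area is |[(-23)·(-6) − (-40)·30] + [(-40)·(-41) − (-37)·(-6)] + [(-37)·(-25) − 54·(-41)] + [54·(-24) − 52·(-25)] + [52·6 − 56·(-24)] + [56·30 − (-23)·6]| = 9373, so the area is 9373/2.
Summing gcd(|Δx|,|Δy|) over the edges gives the boundary count: gcd(17,36) + gcd(3,35) + gcd(91,16) + gcd(2,1) + gcd(4,30) + gcd(79,24) = 1+1+1+1+2+1 = 7.
By Pick's theorem A = I + B/2 − 1, so I = 9373/2 − 7/2 + 1 = 4684.

4684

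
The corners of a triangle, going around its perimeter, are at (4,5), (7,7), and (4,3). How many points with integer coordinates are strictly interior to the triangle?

By the shoelace formula, twice the signed area is |[4·7 − 7·5] + [7·3 − 4·7] + [4·5 − 4·3]| = 6, so the area is 3.
Along each edge there are gcd(|Δx|,|Δy|)+1 lattice points, so counting each shared vertex once the boundary has gcd(3,2) + gcd(3,4) + gcd(0,2) = 1+1+2 = 4.
By Pick's theorem A = I + B/2 − 1, so I = 3 − 4/2 + 1 = 2.

2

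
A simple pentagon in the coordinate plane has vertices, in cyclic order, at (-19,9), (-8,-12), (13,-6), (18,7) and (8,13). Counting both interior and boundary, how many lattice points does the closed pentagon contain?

605

By the shoelace formula, twice the signed area is |[(-19)·(-12) − (-8)·9] + [(-8)·(-6) − 13·(-12)] + [13·7 − 18·(-6)] + [18·13 − 8·7] + [8·9 − (-19)·13]| = 1200, so the area is 600.
The number of boundary lattice points is Σ gcd(|Δx|,|Δy|) = gcd(11,21) + gcd(21,6) + gcd(5,13) + gcd(10,6) + gcd(27,4) = 1+3+1+2+1 = 8.
Pick's theorem gives I = A − B/2 + 1 = 600 − 8/2 + 1 = 597, so the closed region contains I + B = 597 + 8 = 605 lattice points.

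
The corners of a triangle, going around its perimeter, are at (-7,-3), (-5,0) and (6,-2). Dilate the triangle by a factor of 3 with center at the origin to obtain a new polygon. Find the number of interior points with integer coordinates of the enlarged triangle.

163

By the shoelace formula, twice the signed area is |[(-7)·0 − (-5)·(-3)] + [(-5)·(-2) − 6·0] + [6·(-3) − (-7)·(-2)]| = 37, so the area is 18.5.
The number of boundary lattice points is Σ gcd(|Δx|,|Δy|) = gcd(2,3) + gcd(11,2) + gcd(13,1) = 1+1+1 = 3.
Scaling by 3 multiplies the area by 3² = 9 (so the new area is 166.5) and multiplies the boundary lattice-point count by 3, giving 9.
By Pick's theorem, the interior count of the dilated polygon is 166.5 − 9/2 + 1 = 163.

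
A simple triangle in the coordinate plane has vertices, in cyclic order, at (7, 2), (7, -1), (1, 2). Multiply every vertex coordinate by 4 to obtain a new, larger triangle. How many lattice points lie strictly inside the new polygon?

By the shoelace formula, twice the signed area is |[7·(-1) − 7·2] + [7·2 − 1·(-1)] + [1·2 − 7·2]| = 18, so the area is 9.
Summing gcd(|Δx|,|Δy|) over the edges gives the boundary count: gcd(0,3) + gcd(6,3) + gcd(6,0) = 3+3+6 = 12.
Scaling by 4 multiplies the area by 4² = 16 (so the new area is 144) and multiplies the boundary lattice-point count by 4, giving 48.
By Pick's theorem, the interior count of the dilated polygon is 144 − 48/2 + 1 = 121.

121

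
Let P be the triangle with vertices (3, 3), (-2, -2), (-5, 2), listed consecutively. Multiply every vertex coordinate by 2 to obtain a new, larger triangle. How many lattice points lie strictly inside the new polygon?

Using the shoelace formula, 2A = |(3·(-2) − (-2)·3) + ((-2)·2 − (-5)·(-2)) + ((-5)·3 − 3·2)| = 35, so the area is 35/2.
Along each edge there are gcd(|Δx|,|Δy|)+1 lattice points, so counting each shared vertex once the boundary has gcd(5,5) + gcd(3,4) + gcd(8,1) = 5+1+1 = 7.
Scaling by 2 multiplies the area by 2² = 4 (so the new area is 70) and multiplies the boundary lattice-point count by 2, giving 14.
By Pick's theorem, the interior count of the dilated polygon is 70 − 14/2 + 1 = 64.

64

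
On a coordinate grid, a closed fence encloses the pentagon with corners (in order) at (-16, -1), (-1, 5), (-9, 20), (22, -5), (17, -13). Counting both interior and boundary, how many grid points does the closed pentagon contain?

444

Using the shoelace formula, 2A = |((-16)·5 − (-1)·(-1)) + ((-1)·20 − (-9)·5) + ((-9)·(-5) − 22·20) + (22·(-13) − 17·(-5)) + (17·(-1) − (-16)·(-13))| = 877, so the area is 877/2.
Along each edge there are gcd(|Δx|,|Δy|)+1 lattice points, so counting each shared vertex once the boundary has gcd(15,6) + gcd(8,15) + gcd(31,25) + gcd(5,8) + gcd(33,12) = 3+1+1+1+3 = 9.
Pick's theorem gives I = A − B/2 + 1 = 877/2 − 9/2 + 1 = 435, so the closed region contains I + B = 435 + 9 = 444 lattice points.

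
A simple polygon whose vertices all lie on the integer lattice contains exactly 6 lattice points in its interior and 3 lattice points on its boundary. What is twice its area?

By Pick's theorem, A = I + B/2 − 1 = 6 + 3/2 − 1 = 13/2.
Hence 2A = 13.

13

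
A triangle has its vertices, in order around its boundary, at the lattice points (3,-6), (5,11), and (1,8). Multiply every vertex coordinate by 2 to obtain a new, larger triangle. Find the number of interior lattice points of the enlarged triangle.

Using the shoelace formula, 2A = |(3·11 − 5·(-6)) + (5·8 − 1·11) + (1·(-6) − 3·8)| = 62, so the area is 31.
Summing gcd(|Δx|,|Δy|) over the edges gives the boundary count: gcd(2,17) + gcd(4,3) + gcd(2,14) = 1+1+2 = 4.
Scaling by 2 multiplies the area by 2² = 4 (so the new area is 124) and multiplies the boundary lattice-point count by 2, giving 8.
By Pick's theorem, the interior count of the dilated polygon is 124 − 8/2 + 1 = 121.

121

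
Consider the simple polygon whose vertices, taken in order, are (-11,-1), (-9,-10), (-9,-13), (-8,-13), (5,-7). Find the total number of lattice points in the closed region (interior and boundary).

95

The shoelace formula gives twice the area as |((-11)·(-10) − (-9)·(-1)) + ((-9)·(-13) − (-9)·(-10)) + ((-9)·(-13) − (-8)·(-13)) + ((-8)·(-7) − 5·(-13)) + (5·(-1) − (-11)·(-7))| = 180, so the area is 90.
Along each edge there are gcd(|Δx|,|Δy|)+1 lattice points, so counting each shared vertex once the boundary has gcd(2,9) + gcd(0,3) + gcd(1,0) + gcd(13,6) + gcd(16,6) = 1+3+1+1+2 = 8.
Pick's theorem gives I = A − B/2 + 1 = 90 − 8/2 + 1 = 87, so the closed region contains I + B = 87 + 8 = 95 lattice points.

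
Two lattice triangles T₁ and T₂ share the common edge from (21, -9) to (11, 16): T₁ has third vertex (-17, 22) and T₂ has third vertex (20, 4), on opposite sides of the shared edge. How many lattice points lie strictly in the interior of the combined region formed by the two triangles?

370

The union is the simple quadrilateral with vertices (21, -9), (-17, 22), (11, 16), (20, 4) in order.
Using the shoelace formula, 2A = |[21·22 − (-17)·(-9)] + [(-17)·16 − 11·22] + [11·4 − 20·16] + [20·(-9) − 21·4]| = 745, so the area is 745/2.
The number of boundary lattice points is Σ gcd(|Δx|,|Δy|) = gcd(38,31) + gcd(28,6) + gcd(9,12) + gcd(1,13) = 1+2+3+1 = 7.
By Pick's theorem I = A − B/2 + 1 = 745/2 − 7/2 + 1 = 370.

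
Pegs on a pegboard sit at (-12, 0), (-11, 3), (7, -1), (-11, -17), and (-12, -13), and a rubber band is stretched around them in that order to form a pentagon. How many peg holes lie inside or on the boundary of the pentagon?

The shoelace formula gives twice the area as |((-12)·3 − (-11)·0) + ((-11)·(-1) − 7·3) + (7·(-17) − (-11)·(-1)) + ((-11)·(-13) − (-12)·(-17)) + ((-12)·0 − (-12)·(-13))| = 393, so the area is 393/2.
Along each edge there are gcd(|Δx|,|Δy|)+1 lattice points, so counting each shared vertex once the boundary has gcd(1,3) + gcd(18,4) + gcd(18,16) + gcd(1,4) + gcd(0,13) = 1+2+2+1+13 = 19.
Pick's theorem gives I = A − B/2 + 1 = 393/2 − 19/2 + 1 = 188, so the closed region contains I + B = 188 + 19 = 207 lattice points.

207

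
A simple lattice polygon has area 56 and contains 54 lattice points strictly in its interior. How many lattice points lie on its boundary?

Pick's theorem gives A = I + B/2 − 1, so B = 2(A − I + 1) = 2(56 − 54 + 1) = 6.

6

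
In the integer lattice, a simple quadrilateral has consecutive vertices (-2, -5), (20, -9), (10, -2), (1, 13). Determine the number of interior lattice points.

Using the shoelace formula, 2A = |[(-2)·(-9) − 20·(-5)] + [20·(-2) − 10·(-9)] + [10·13 − 1·(-2)] + [1·(-5) − (-2)·13]| = 321, so the area is 321/2.
Along each edge there are gcd(|Δx|,|Δy|)+1 lattice points, so counting each shared vertex once the boundary has gcd(22,4) + gcd(10,7) + gcd(9,15) + gcd(3,18) = 2+1+3+3 = 9.
Pick's theorem gives I = A − B/2 + 1 = 321/2 − 9/2 + 1 = 157.

157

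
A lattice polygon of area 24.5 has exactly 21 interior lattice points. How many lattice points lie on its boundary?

9

Pick's theorem gives A = I + B/2 − 1, so B = 2(A − I + 1) = 2(24.5 − 21 + 1) = 9.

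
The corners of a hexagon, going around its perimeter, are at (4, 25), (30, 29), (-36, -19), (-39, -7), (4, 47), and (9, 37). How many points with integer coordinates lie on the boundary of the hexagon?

18

Along each edge there are gcd(|Δx|,|Δy|)+1 lattice points, so counting each shared vertex once the boundary has gcd(26,4) + gcd(66,48) + gcd(3,12) + gcd(43,54) + gcd(5,10) + gcd(5,12) = 2+6+3+1+5+1 = 18.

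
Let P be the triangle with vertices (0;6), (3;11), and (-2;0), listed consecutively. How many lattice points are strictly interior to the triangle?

3

The shoelace formula gives twice the area as |[0·11 − 3·6] + [3·0 − (-2)·11] + [(-2)·6 − 0·0]| = 8, so the area is 4.
Along each edge there are gcd(|Δx|,|Δy|)+1 lattice points, so counting each shared vertex once the boundary has gcd(3,5) + gcd(5,11) + gcd(2,6) = 1+1+2 = 4.
Pick's theorem gives I = A − B/2 + 1 = 4 − 4/2 + 1 = 3.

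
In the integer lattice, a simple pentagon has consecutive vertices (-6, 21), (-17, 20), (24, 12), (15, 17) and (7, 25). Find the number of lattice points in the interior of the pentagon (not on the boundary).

162

By the shoelace formula, twice the signed area is |[(-6)·20 − (-17)·21] + [(-17)·12 − 24·20] + [24·17 − 15·12] + [15·25 − 7·17] + [7·21 − (-6)·25]| = 334, so the area is 167.
Summing gcd(|Δx|,|Δy|) over the edges gives the boundary count: gcd(11,1) + gcd(41,8) + gcd(9,5) + gcd(8,8) + gcd(13,4) = 1+1+1+8+1 = 12.
Pick's theorem gives I = A − B/2 + 1 = 167 − 12/2 + 1 = 162.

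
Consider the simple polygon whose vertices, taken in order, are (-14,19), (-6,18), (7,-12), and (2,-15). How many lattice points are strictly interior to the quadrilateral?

By the shoelace formula, twice the signed area is |((-14)·18 − (-6)·19) + ((-6)·(-12) − 7·18) + (7·(-15) − 2·(-12)) + (2·19 − (-14)·(-15))| = 445, so the area is 445/2.
Summing gcd(|Δx|,|Δy|) over the edges gives the boundary count: gcd(8,1) + gcd(13,30) + gcd(5,3) + gcd(16,34) = 1+1+1+2 = 5.
By Pick's theorem A = I + B/2 − 1, so I = 445/2 − 5/2 + 1 = 221.

221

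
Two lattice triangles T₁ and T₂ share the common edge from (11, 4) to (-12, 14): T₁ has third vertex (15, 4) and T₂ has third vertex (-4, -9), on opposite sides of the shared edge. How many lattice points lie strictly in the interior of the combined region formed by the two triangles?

242

The union is the simple quadrilateral with vertices (11, 4), (15, 4), (-12, 14), (-4, -9) in order.
The shoelace formula gives twice the area as |[11·4 − 15·4] + [15·14 − (-12)·4] + [(-12)·(-9) − (-4)·14] + [(-4)·4 − 11·(-9)]| = 489, so the area is 244.5.
Along each edge there are gcd(|Δx|,|Δy|)+1 lattice points, so counting each shared vertex once the boundary has gcd(4,0) + gcd(27,10) + gcd(8,23) + gcd(15,13) = 4+1+1+1 = 7.
By Pick's theorem I = A − B/2 + 1 = 244.5 − 7/2 + 1 = 242.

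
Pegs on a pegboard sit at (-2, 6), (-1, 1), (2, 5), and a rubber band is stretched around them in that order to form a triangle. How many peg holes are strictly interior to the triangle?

9

By the shoelace formula, twice the signed area is |((-2)·1 − (-1)·6) + ((-1)·5 − 2·1) + (2·6 − (-2)·5)| = 19, so the area is 9.5.
Summing gcd(|Δx|,|Δy|) over the edges gives the boundary count: gcd(1,5) + gcd(3,4) + gcd(4,1) = 1+1+1 = 3.
Pick's theorem gives I = A − B/2 + 1 = 9.5 − 3/2 + 1 = 9.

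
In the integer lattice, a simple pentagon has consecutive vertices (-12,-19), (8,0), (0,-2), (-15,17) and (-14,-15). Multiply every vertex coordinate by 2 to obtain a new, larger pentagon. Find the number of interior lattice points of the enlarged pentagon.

The shoelace formula gives twice the area as |((-12)·0 − 8·(-19)) + (8·(-2) − 0·0) + (0·17 − (-15)·(-2)) + ((-15)·(-15) − (-14)·17) + ((-14)·(-19) − (-12)·(-15))| = 655, so the area is 655/2.
Summing gcd(|Δx|,|Δy|) over the edges gives the boundary count: gcd(20,19) + gcd(8,2) + gcd(15,19) + gcd(1,32) + gcd(2,4) = 1+2+1+1+2 = 7.
Scaling by 2 multiplies the area by 2² = 4 (so the new area is 1310) and multiplies the boundary lattice-point count by 2, giving 14.
By Pick's theorem, the interior count of the dilated polygon is 1310 − 14/2 + 1 = 1304.

1304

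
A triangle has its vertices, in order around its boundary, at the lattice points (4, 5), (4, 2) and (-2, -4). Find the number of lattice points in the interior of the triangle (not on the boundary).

4

Using the shoelace formula, 2A = |[4·2 − 4·5] + [4·(-4) − (-2)·2] + [(-2)·5 − 4·(-4)]| = 18, so the area is 9.
Along each edge there are gcd(|Δx|,|Δy|)+1 lattice points, so counting each shared vertex once the boundary has gcd(0,3) + gcd(6,6) + gcd(6,9) = 3+6+3 = 12.
Pick's theorem gives I = A − B/2 + 1 = 9 − 12/2 + 1 = 4.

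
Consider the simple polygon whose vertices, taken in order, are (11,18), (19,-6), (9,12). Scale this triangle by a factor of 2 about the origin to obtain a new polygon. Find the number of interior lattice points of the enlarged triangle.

181

By the shoelace formula, twice the signed area is |[11·(-6) − 19·18] + [19·12 − 9·(-6)] + [9·18 − 11·12]| = 96, so the area is 48.
Along each edge there are gcd(|Δx|,|Δy|)+1 lattice points, so counting each shared vertex once the boundary has gcd(8,24) + gcd(10,18) + gcd(2,6) = 8+2+2 = 12.
Scaling by 2 multiplies the area by 2² = 4 (so the new area is 192) and multiplies the boundary lattice-point count by 2, giving 24.
By Pick's theorem, the interior count of the dilated polygon is 192 − 24/2 + 1 = 181.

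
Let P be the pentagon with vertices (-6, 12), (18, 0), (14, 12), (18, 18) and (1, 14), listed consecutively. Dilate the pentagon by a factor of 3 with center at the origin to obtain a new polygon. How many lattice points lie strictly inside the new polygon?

1618

By the shoelace formula, twice the signed area is |((-6)·0 − 18·12) + (18·12 − 14·0) + (14·18 − 18·12) + (18·14 − 1·18) + (1·12 − (-6)·14)| = 366, so the area is 183.
The number of boundary lattice points is Σ gcd(|Δx|,|Δy|) = gcd(24,12) + gcd(4,12) + gcd(4,6) + gcd(17,4) + gcd(7,2) = 12+4+2+1+1 = 20.
Scaling by 3 multiplies the area by 3² = 9 (so the new area is 1647) and multiplies the boundary lattice-point count by 3, giving 60.
By Pick's theorem, the interior count of the dilated polygon is 1647 − 60/2 + 1 = 1618.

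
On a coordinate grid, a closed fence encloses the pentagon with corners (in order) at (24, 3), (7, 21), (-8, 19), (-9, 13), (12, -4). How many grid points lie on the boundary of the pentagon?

5

The number of boundary lattice points is Σ gcd(|Δx|,|Δy|) = gcd(17,18) + gcd(15,2) + gcd(1,6) + gcd(21,17) + gcd(12,7) = 1+1+1+1+1 = 5.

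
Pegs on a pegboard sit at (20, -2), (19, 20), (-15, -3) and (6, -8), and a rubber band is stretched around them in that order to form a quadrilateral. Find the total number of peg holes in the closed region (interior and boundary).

By the shoelace formula, twice the signed area is |(20·20 − 19·(-2)) + (19·(-3) − (-15)·20) + ((-15)·(-8) − 6·(-3)) + (6·(-2) − 20·(-8))| = 967, so the area is 483.5.
Summing gcd(|Δx|,|Δy|) over the edges gives the boundary count: gcd(1,22) + gcd(34,23) + gcd(21,5) + gcd(14,6) = 1+1+1+2 = 5.
Pick's theorem gives I = A − B/2 + 1 = 483.5 − 5/2 + 1 = 482, so the closed region contains I + B = 482 + 5 = 487 lattice points.

487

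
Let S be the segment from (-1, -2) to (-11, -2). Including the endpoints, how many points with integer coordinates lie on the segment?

11

The number of lattice points on a segment between lattice points is gcd(|Δx|,|Δy|) + 1 = gcd(10,0) + 1 = 10 + 1 = 11.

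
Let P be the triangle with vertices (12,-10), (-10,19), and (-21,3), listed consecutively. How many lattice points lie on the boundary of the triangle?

3

Along each edge there are gcd(|Δx|,|Δy|)+1 lattice points, so counting each shared vertex once the boundary has gcd(22,29) + gcd(11,16) + gcd(33,13) = 1+1+1 = 3.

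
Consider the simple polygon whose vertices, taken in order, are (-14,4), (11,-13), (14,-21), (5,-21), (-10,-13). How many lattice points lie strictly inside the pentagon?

By the shoelace formula, twice the signed area is |[(-14)·(-13) − 11·4] + [11·(-21) − 14·(-13)] + [14·(-21) − 5·(-21)] + [5·(-13) − (-10)·(-21)] + [(-10)·4 − (-14)·(-13)]| = 597, so the area is 298.5.
Along each edge there are gcd(|Δx|,|Δy|)+1 lattice points, so counting each shared vertex once the boundary has gcd(25,17) + gcd(3,8) + gcd(9,0) + gcd(15,8) + gcd(4,17) = 1+1+9+1+1 = 13.
Pick's theorem gives I = A − B/2 + 1 = 298.5 − 13/2 + 1 = 293.

293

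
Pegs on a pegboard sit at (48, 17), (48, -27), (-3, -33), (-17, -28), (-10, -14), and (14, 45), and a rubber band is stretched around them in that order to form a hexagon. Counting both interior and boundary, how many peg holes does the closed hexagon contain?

By the shoelace formula, twice the signed area is |(48·(-27) − 48·17) + (48·(-33) − (-3)·(-27)) + ((-3)·(-28) − (-17)·(-33)) + ((-17)·(-14) − (-10)·(-28)) + ((-10)·45 − 14·(-14)) + (14·17 − 48·45)| = 6472, so the area is 3236.
The number of boundary lattice points is Σ gcd(|Δx|,|Δy|) = gcd(0,44) + gcd(51,6) + gcd(14,5) + gcd(7,14) + gcd(24,59) + gcd(34,28) = 44+3+1+7+1+2 = 58.
Pick's theorem gives I = A − B/2 + 1 = 3236 − 58/2 + 1 = 3208, so the closed region contains I + B = 3208 + 58 = 3266 lattice points.

3266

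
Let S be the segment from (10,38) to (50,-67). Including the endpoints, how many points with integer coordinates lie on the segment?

The number of lattice points on a segment between lattice points is gcd(|Δx|,|Δy|) + 1 = gcd(40,105) + 1 = 5 + 1 = 6.

6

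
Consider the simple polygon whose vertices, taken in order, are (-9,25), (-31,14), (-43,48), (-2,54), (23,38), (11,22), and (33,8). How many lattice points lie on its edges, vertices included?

Along each edge there are gcd(|Δx|,|Δy|)+1 lattice points, so counting each shared vertex once the boundary has gcd(22,11) + gcd(12,34) + gcd(41,6) + gcd(25,16) + gcd(12,16) + gcd(22,14) + gcd(42,17) = 11+2+1+1+4+2+1 = 22.

22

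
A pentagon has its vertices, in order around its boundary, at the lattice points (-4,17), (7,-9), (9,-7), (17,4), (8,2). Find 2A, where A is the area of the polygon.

Using the shoelace formula, 2A = |[(-4)·(-9) − 7·17] + [7·(-7) − 9·(-9)] + [9·4 − 17·(-7)] + [17·2 − 8·4] + [8·17 − (-4)·2]| = 250, so the area is 125.

250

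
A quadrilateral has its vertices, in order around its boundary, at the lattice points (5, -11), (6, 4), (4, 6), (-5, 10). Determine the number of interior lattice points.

Using the shoelace formula, 2A = |(5·4 − 6·(-11)) + (6·6 − 4·4) + (4·10 − (-5)·6) + ((-5)·(-11) − 5·10)| = 181, so the area is 181/2.
Along each edge there are gcd(|Δx|,|Δy|)+1 lattice points, so counting each shared vertex once the boundary has gcd(1,15) + gcd(2,2) + gcd(9,4) + gcd(10,21) = 1+2+1+1 = 5.
By Pick's theorem A = I + B/2 − 1, so I = 181/2 − 5/2 + 1 = 89.

89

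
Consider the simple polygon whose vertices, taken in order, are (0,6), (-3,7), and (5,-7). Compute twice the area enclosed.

34

Using the shoelace formula, 2A = |(0·7 − (-3)·6) + ((-3)·(-7) − 5·7) + (5·6 − 0·(-7))| = 34, so the area is 17.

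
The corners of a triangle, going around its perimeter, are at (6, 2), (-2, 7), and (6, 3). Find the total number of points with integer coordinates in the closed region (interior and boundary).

Using the shoelace formula, 2A = |[6·7 − (-2)·2] + [(-2)·3 − 6·7] + [6·2 − 6·3]| = 8, so the area is 4.
Summing gcd(|Δx|,|Δy|) over the edges gives the boundary count: gcd(8,5) + gcd(8,4) + gcd(0,1) = 1+4+1 = 6.
Pick's theorem gives I = A − B/2 + 1 = 4 − 6/2 + 1 = 2, so the closed region contains I + B = 2 + 6 = 8 lattice points.

8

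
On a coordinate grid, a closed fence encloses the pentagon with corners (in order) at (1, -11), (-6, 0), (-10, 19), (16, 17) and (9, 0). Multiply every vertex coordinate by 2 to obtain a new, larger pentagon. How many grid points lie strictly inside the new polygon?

1807

By the shoelace formula, twice the signed area is |(1·0 − (-6)·(-11)) + ((-6)·19 − (-10)·0) + ((-10)·17 − 16·19) + (16·0 − 9·17) + (9·(-11) − 1·0)| = 906, so the area is 453.
Along each edge there are gcd(|Δx|,|Δy|)+1 lattice points, so counting each shared vertex once the boundary has gcd(7,11) + gcd(4,19) + gcd(26,2) + gcd(7,17) + gcd(8,11) = 1+1+2+1+1 = 6.
Scaling by 2 multiplies the area by 2² = 4 (so the new area is 1812) and multiplies the boundary lattice-point count by 2, giving 12.
By Pick's theorem, the interior count of the dilated polygon is 1812 − 12/2 + 1 = 1807.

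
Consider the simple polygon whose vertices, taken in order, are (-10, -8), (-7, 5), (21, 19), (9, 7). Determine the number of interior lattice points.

172

The shoelace formula gives twice the area as |[(-10)·5 − (-7)·(-8)] + [(-7)·19 − 21·5] + [21·7 − 9·19] + [9·(-8) − (-10)·7]| = 370, so the area is 185.
The number of boundary lattice points is Σ gcd(|Δx|,|Δy|) = gcd(3,13) + gcd(28,14) + gcd(12,12) + gcd(19,15) = 1+14+12+1 = 28.
By Pick's theorem A = I + B/2 − 1, so I = 185 − 28/2 + 1 = 172.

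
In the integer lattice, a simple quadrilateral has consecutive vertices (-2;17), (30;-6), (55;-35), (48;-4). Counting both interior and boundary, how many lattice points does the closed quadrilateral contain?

By the shoelace formula, twice the signed area is |((-2)·(-6) − 30·17) + (30·(-35) − 55·(-6)) + (55·(-4) − 48·(-35)) + (48·17 − (-2)·(-4))| = 1050, so the area is 525.
Along each edge there are gcd(|Δx|,|Δy|)+1 lattice points, so counting each shared vertex once the boundary has gcd(32,23) + gcd(25,29) + gcd(7,31) + gcd(50,21) = 1+1+1+1 = 4.
Pick's theorem gives I = A − B/2 + 1 = 525 − 4/2 + 1 = 524, so the closed region contains I + B = 524 + 4 = 528 lattice points.

528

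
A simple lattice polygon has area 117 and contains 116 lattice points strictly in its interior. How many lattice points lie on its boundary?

4

Pick's theorem gives A = I + B/2 − 1, so B = 2(A − I + 1) = 2(117 − 116 + 1) = 4.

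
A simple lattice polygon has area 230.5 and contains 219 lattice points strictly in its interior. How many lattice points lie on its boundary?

25

Pick's theorem gives A = I + B/2 − 1, so B = 2(A − I + 1) = 2(230.5 − 219 + 1) = 25.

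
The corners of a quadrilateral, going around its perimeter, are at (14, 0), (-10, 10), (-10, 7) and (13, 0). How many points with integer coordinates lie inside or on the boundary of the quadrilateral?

The shoelace formula gives twice the area as |[14·10 − (-10)·0] + [(-10)·7 − (-10)·10] + [(-10)·0 − 13·7] + [13·0 − 14·0]| = 79, so the area is 39.5.
Summing gcd(|Δx|,|Δy|) over the edges gives the boundary count: gcd(24,10) + gcd(0,3) + gcd(23,7) + gcd(1,0) = 2+3+1+1 = 7.
Pick's theorem gives I = A − B/2 + 1 = 39.5 − 7/2 + 1 = 37, so the closed region contains I + B = 37 + 7 = 44 lattice points.

44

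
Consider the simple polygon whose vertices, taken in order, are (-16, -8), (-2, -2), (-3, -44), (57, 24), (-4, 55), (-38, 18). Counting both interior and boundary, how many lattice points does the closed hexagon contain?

4194

The shoelace formula gives twice the area as |((-16)·(-2) − (-2)·(-8)) + ((-2)·(-44) − (-3)·(-2)) + ((-3)·24 − 57·(-44)) + (57·55 − (-4)·24) + ((-4)·18 − (-38)·55) + ((-38)·(-8) − (-16)·18)| = 8375, so the area is 4187.5.
Along each edge there are gcd(|Δx|,|Δy|)+1 lattice points, so counting each shared vertex once the boundary has gcd(14,6) + gcd(1,42) + gcd(60,68) + gcd(61,31) + gcd(34,37) + gcd(22,26) = 2+1+4+1+1+2 = 11.
Pick's theorem gives I = A − B/2 + 1 = 4187.5 − 11/2 + 1 = 4183, so the closed region contains I + B = 4183 + 11 = 4194 lattice points.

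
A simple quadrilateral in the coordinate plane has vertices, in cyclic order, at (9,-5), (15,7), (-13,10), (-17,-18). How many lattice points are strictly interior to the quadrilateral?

The shoelace formula gives twice the area as |(9·7 − 15·(-5)) + (15·10 − (-13)·7) + ((-13)·(-18) − (-17)·10) + ((-17)·(-5) − 9·(-18))| = 1030, so the area is 515.
The number of boundary lattice points is Σ gcd(|Δx|,|Δy|) = gcd(6,12) + gcd(28,3) + gcd(4,28) + gcd(26,13) = 6+1+4+13 = 24.
Pick's theorem gives I = A − B/2 + 1 = 515 − 24/2 + 1 = 504.

504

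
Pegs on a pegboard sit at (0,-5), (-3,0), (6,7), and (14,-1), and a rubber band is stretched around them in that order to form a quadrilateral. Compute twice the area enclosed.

By the shoelace formula, twice the signed area is |[0·0 − (-3)·(-5)] + [(-3)·7 − 6·0] + [6·(-1) − 14·7] + [14·(-5) − 0·(-1)]| = 210, so the area is 105.

210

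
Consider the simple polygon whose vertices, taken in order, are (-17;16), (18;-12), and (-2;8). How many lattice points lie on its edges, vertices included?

28

Summing gcd(|Δx|,|Δy|) over the edges gives the boundary count: gcd(35,28) + gcd(20,20) + gcd(15,8) = 7+20+1 = 28.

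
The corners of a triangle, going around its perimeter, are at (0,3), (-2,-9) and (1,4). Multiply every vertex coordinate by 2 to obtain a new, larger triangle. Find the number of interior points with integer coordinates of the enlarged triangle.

By the shoelace formula, twice the signed area is |[0·(-9) − (-2)·3] + [(-2)·4 − 1·(-9)] + [1·3 − 0·4]| = 10, so the area is 5.
Summing gcd(|Δx|,|Δy|) over the edges gives the boundary count: gcd(2,12) + gcd(3,13) + gcd(1,1) = 2+1+1 = 4.
Scaling by 2 multiplies the area by 2² = 4 (so the new area is 20) and multiplies the boundary lattice-point count by 2, giving 8.
By Pick's theorem, the interior count of the dilated polygon is 20 − 8/2 + 1 = 17.

17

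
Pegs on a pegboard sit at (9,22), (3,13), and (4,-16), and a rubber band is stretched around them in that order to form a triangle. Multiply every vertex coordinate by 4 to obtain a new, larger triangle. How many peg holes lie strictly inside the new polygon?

The shoelace formula gives twice the area as |(9·13 − 3·22) + (3·(-16) − 4·13) + (4·22 − 9·(-16))| = 183, so the area is 183/2.
Summing gcd(|Δx|,|Δy|) over the edges gives the boundary count: gcd(6,9) + gcd(1,29) + gcd(5,38) = 3+1+1 = 5.
Scaling by 4 multiplies the area by 4² = 16 (so the new area is 1464) and multiplies the boundary lattice-point count by 4, giving 20.
By Pick's theorem, the interior count of the dilated polygon is 1464 − 20/2 + 1 = 1455.

1455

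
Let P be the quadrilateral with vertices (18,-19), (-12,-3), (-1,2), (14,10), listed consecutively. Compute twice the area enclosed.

Using the shoelace formula, 2A = |(18·(-3) − (-12)·(-19)) + ((-12)·2 − (-1)·(-3)) + ((-1)·10 − 14·2) + (14·(-19) − 18·10)| = 793, so the area is 793/2.

793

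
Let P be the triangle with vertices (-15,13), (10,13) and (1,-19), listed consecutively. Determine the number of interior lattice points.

By the shoelace formula, twice the signed area is |((-15)·13 − 10·13) + (10·(-19) − 1·13) + (1·13 − (-15)·(-19))| = 800, so the area is 400.
Along each edge there are gcd(|Δx|,|Δy|)+1 lattice points, so counting each shared vertex once the boundary has gcd(25,0) + gcd(9,32) + gcd(16,32) = 25+1+16 = 42.
Pick's theorem gives I = A − B/2 + 1 = 400 − 42/2 + 1 = 380.

380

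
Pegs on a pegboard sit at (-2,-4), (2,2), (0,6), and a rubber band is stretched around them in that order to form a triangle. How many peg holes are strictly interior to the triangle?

Using the shoelace formula, 2A = |[(-2)·2 − 2·(-4)] + [2·6 − 0·2] + [0·(-4) − (-2)·6]| = 28, so the area is 14.
Summing gcd(|Δx|,|Δy|) over the edges gives the boundary count: gcd(4,6) + gcd(2,4) + gcd(2,10) = 2+2+2 = 6.
Pick's theorem gives I = A − B/2 + 1 = 14 − 6/2 + 1 = 12.

12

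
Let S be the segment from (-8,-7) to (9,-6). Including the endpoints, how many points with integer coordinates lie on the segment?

The number of lattice points on a segment between lattice points is gcd(|Δx|,|Δy|) + 1 = gcd(17,1) + 1 = 1 + 1 = 2.

2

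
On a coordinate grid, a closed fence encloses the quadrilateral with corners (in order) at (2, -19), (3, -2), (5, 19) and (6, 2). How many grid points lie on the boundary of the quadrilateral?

4

Along each edge there are gcd(|Δx|,|Δy|)+1 lattice points, so counting each shared vertex once the boundary has gcd(1,17) + gcd(2,21) + gcd(1,17) + gcd(4,21) = 1+1+1+1 = 4.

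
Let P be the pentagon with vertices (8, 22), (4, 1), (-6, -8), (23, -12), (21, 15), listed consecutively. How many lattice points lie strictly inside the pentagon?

543

Using the shoelace formula, 2A = |[8·1 − 4·22] + [4·(-8) − (-6)·1] + [(-6)·(-12) − 23·(-8)] + [23·15 − 21·(-12)] + [21·22 − 8·15]| = 1089, so the area is 544.5.
Along each edge there are gcd(|Δx|,|Δy|)+1 lattice points, so counting each shared vertex once the boundary has gcd(4,21) + gcd(10,9) + gcd(29,4) + gcd(2,27) + gcd(13,7) = 1+1+1+1+1 = 5.
Pick's theorem gives I = A − B/2 + 1 = 544.5 − 5/2 + 1 = 543.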